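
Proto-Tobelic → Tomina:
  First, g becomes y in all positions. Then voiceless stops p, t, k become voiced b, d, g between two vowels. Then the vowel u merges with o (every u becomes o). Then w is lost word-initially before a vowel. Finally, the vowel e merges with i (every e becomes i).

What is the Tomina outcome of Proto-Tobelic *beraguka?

birayoga

Tomina: *beraguka > berayuka > berayuga > berayoga > birayoga  (by unconditioned shift, intervocalic voicing, vowel merger, vowel merger)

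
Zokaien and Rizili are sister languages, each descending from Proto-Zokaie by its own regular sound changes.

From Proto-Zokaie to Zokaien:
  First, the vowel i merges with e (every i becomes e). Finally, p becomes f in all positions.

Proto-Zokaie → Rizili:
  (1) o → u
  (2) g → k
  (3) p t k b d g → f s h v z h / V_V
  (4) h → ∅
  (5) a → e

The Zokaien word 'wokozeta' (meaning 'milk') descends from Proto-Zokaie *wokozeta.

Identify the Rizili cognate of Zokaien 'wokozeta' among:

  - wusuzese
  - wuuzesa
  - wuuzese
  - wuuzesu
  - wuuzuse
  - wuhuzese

Rizili: *wokozeta > wukuzeta > wuhuzesa > wuuzesa > wuuzese  (by vowel merger, intervocalic lenition, h-loss, vowel merger)
Among the options, 'wuuzese' alone shows every Rizili change applied in order.

wuuzese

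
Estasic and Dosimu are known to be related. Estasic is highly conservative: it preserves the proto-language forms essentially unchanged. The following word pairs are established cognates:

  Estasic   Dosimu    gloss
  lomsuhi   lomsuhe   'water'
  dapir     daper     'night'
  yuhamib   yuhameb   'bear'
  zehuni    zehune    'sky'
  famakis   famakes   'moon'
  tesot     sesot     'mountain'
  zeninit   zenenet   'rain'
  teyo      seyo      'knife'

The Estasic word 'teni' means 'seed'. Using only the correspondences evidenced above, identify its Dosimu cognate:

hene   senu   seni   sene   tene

tesot ~ sesot, teyo ~ seyo — Estasic t corresponds to Dosimu s word-initially before a front vowel.
lomsuhi ~ lomsuhe, zehuni ~ zehune — Estasic i corresponds to Dosimu e word-finally.
Applying these to Estasic 'teni':
  teni → seni   (t→s word-initially before a front vowel)
  seni → sene   (i→e word-finally)
So the Dosimu cognate is 'sene'.

sene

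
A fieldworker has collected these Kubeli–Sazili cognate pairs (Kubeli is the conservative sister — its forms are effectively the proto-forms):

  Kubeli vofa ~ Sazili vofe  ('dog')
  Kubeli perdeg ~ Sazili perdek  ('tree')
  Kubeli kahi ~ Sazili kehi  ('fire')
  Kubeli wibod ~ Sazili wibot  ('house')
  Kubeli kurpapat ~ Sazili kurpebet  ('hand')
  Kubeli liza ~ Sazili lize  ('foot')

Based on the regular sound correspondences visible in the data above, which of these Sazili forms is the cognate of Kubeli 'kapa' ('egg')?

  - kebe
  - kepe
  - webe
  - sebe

kebe

kurpapat ~ kurpebet — Kubeli a corresponds to Sazili e after a consonant, before a labial obstruent.
kurpapat ~ kurpebet — Kubeli p corresponds to Sazili b between vowels (before a back vowel).
vofa ~ vofe, liza ~ lize — Kubeli a corresponds to Sazili e word-finally.
Applying these to Kubeli 'kapa':
  kapa → kepa   (a→e after a consonant, before a labial obstruent)
  kepa → keba   (p→b between vowels (before a back vowel))
  keba → kebe   (a→e word-finally)
So the Sazili cognate is 'kebe'.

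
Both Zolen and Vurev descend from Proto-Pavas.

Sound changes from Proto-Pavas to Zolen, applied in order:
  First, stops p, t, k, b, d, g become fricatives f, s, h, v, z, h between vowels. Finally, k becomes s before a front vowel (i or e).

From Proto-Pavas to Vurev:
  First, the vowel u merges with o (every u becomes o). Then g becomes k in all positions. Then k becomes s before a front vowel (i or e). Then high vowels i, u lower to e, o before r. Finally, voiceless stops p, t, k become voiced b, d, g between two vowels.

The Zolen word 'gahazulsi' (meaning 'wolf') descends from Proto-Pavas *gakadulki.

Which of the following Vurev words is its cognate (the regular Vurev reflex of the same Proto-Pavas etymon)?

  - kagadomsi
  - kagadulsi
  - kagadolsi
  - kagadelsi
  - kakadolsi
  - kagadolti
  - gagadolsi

Vurev: *gakadulki > gakadolki > kakadolki > kakadolsi > kagadolsi  (by vowel merger, unconditioned shift, palatalisation, intervocalic voicing)
Among the options, 'kagadolsi' alone shows every Vurev change applied in order.

kagadolsi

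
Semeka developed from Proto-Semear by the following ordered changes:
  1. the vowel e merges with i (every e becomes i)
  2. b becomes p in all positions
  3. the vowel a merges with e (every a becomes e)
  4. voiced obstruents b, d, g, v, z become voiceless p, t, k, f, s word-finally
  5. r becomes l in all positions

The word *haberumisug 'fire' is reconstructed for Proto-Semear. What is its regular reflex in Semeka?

Semeka: *haberumisug
  haberumisug → habirumisug   [vowel merger]
  habirumisug → hapirumisug   [unconditioned shift]
  hapirumisug → hepirumisug   [vowel merger]
  hepirumisug → hepirumisuk   [final devoicing]
  hepirumisuk → hepilumisuk   [unconditioned shift]
  giving Semeka hepilumisuk.

hepilumisuk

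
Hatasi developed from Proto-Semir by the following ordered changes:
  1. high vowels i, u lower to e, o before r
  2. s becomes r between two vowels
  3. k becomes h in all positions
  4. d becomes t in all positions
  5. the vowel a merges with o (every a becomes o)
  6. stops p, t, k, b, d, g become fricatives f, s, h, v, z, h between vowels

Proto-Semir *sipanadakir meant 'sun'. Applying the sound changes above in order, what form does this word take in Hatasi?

sifonosoher

Hatasi: start from *sipanadakir.
  rule 1 (pre-rhotic lowering): sipanadakir → sipanadaker
  rule 2: no change — sipanadaker
  rule 3 (unconditioned shift): sipanadaker → sipanadaher
  rule 4 (unconditioned shift): sipanadaher → sipanataher
  rule 5 (vowel merger): sipanataher → siponotoher
  rule 6 (intervocalic lenition): siponotoher → sifonosoher
  ⇒ Hatasi sifonosoher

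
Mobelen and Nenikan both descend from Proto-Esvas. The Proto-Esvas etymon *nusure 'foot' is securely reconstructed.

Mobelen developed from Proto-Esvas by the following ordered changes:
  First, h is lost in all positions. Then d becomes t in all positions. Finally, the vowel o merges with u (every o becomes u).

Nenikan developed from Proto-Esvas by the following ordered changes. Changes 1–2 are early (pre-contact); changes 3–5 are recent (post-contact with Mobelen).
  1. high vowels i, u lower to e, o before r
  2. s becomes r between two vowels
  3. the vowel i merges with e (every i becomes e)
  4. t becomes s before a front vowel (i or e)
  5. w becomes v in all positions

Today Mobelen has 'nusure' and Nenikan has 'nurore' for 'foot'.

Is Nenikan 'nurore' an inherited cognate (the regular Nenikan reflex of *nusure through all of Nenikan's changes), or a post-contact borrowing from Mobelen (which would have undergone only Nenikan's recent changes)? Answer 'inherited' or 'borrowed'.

inherited

If inherited, *nusure would pass through all of Nenikan's changes:
Nenikan: start from *nusure.
  rule 1 (pre-rhotic lowering): nusure → nusore
  rule 2 (rhotacism): nusore → nurore
  rule 3: no change — nurore
  rule 4: no change — nurore
  rule 5: no change — nurore
  ⇒ Nenikan nurore
If borrowed from Mobelen 'nusure' after the early changes, it would undergo only the recent ones:
  rule 3 (vowel merger): no change (nusure)
  rule 4 (palatalisation): no change (nusure)
  rule 5 (unconditioned shift): no change (nusure)
  ⇒ as a loan: nusure
Nenikan 'nurore' matches the inherited outcome exactly, so it is an inherited cognate, not a loan.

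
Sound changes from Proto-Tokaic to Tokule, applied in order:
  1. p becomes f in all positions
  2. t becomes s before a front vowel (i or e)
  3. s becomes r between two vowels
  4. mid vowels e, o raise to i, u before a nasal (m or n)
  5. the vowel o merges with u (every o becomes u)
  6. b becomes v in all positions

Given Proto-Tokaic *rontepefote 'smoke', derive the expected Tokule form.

Tokule: *rontepefote
  rontepefote → rontefefote   [unconditioned shift]
  rontefefote → ronsefefose   [palatalisation]
  ronsefefose → ronsefefore   [rhotacism]
  ronsefefore → runsefefore   [pre-nasal raising]
  runsefefore → runsefefure   [vowel merger]
  runsefefure (rule 6 does not apply)
  giving Tokule runsefefure.

runsefefure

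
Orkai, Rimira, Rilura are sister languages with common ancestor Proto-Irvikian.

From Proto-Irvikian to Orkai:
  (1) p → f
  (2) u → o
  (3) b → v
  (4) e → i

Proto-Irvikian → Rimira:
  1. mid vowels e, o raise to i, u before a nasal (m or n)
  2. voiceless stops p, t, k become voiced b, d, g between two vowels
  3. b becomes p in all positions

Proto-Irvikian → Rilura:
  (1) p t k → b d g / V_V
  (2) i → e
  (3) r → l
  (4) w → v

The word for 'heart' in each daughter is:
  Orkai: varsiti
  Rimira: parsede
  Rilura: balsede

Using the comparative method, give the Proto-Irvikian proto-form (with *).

Position 5: Orkai has i, Rimira has e, Rilura has e. Rimira preserves e here (none of its changes turn any other segment into e), so the proto-segment is *e.
Position 3: Orkai has r, Rimira has r, Rilura has l. Orkai preserves r here (none of its changes turn any other segment into r), so the proto-segment is *r.
Position 1: Orkai has v, Rimira has p, Rilura has b. Taking the neighbouring segments as reconstructed: Orkai v could go back to *b or *v; Rimira p could go back to *p or *b; Rilura b can only go back to *b — the one source consistent with every daughter is *b.
Verify the candidate proto-form against each daughter:
Orkai: start from *barsete.
  rule 1: no change — barsete
  rule 2: no change — barsete
  rule 3 (unconditioned shift): barsete → varsete
  rule 4 (vowel merger): varsete → varsiti
  ⇒ Orkai varsiti
Rimira: *barsete
  barsete (rule 1 does not apply)
  barsete → barsede   [intervocalic voicing]
  barsede → parsede   [unconditioned shift]
  giving Rimira parsede.
Rilura: *barsete
  barsete → barsede   [intervocalic voicing]
  barsede (rule 2 does not apply)
  barsede → balsede   [unconditioned shift]
  balsede (rule 4 does not apply)
  giving Rilura balsede.
*barsete is the unique common source.

*barsete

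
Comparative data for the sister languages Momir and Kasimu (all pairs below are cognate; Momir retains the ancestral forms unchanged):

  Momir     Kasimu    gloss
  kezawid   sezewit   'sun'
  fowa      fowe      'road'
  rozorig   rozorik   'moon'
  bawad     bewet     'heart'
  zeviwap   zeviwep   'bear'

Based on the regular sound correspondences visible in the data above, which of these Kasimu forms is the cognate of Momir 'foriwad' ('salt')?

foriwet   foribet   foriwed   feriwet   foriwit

kezawid ~ sezewit, bawad ~ bewet — Momir a corresponds to Kasimu e after a consonant, before a consonant other than r, m, n, p, b, f, v.
kezawid ~ sezewit, bawad ~ bewet — Momir d corresponds to Kasimu t word-finally.
Applying these to Momir 'foriwad':
  foriwad → foriwed   (a→e after a consonant, before a consonant other than r, m, n, p, b, f, v)
  foriwed → foriwet   (d→t word-finally)
So the Kasimu cognate is 'foriwet'.

foriwet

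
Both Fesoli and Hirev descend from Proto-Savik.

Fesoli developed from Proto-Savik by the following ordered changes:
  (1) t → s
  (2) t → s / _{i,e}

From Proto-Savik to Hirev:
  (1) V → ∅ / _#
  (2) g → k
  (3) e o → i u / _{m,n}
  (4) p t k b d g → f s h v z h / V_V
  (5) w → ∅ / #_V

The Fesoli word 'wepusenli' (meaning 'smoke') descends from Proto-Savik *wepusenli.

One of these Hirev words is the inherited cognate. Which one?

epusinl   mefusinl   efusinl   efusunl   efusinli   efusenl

Hirev: start from *wepusenli.
  rule 1 (apocope): wepusenli → wepusenl
  rule 2: no change — wepusenl
  rule 3 (pre-nasal raising): wepusenl → wepusinl
  rule 4 (intervocalic lenition): wepusinl → wefusinl
  rule 5 (glide loss): wefusinl → efusinl
  ⇒ Hirev efusinl
Among the options, 'efusinl' alone shows every Hirev change applied in order.

efusinl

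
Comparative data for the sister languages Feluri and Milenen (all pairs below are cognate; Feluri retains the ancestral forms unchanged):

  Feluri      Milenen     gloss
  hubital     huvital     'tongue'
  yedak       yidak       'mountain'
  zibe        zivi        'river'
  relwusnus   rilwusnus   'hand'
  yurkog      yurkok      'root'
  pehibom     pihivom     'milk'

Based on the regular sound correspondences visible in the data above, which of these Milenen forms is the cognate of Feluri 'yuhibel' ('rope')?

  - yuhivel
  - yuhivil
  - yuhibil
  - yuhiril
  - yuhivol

zibe ~ zivi — Feluri b corresponds to Milenen v between vowels (before a front vowel).
yedak ~ yidak, relwusnus ~ rilwusnus — Feluri e corresponds to Milenen i after a consonant, before a consonant other than r, m, n, p, b, f, v.
Applying these to Feluri 'yuhibel':
  yuhibel → yuhivel   (b→v between vowels (before a front vowel))
  yuhivel → yuhivil   (e→i after a consonant, before a consonant other than r, m, n, p, b, f, v)
So the Milenen cognate is 'yuhivil'.

yuhivil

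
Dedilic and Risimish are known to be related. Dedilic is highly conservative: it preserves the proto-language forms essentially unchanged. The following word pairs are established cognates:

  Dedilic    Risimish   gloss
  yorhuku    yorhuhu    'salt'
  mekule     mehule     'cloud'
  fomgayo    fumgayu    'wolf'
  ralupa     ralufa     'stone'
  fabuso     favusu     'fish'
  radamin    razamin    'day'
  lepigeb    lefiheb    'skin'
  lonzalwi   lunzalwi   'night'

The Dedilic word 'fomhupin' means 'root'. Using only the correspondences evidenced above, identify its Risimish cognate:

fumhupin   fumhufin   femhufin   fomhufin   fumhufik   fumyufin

fumhufin

fomgayo ~ fumgayu — Dedilic o corresponds to Risimish u after a consonant, before a nasal.
lepigeb ~ lefiheb — Dedilic p corresponds to Risimish f between vowels (before a front vowel).
Applying these to Dedilic 'fomhupin':
  fomhupin → fumhupin   (o→u after a consonant, before a nasal)
  fumhupin → fumhufin   (p→f between vowels (before a front vowel))
So the Risimish cognate is 'fumhufin'.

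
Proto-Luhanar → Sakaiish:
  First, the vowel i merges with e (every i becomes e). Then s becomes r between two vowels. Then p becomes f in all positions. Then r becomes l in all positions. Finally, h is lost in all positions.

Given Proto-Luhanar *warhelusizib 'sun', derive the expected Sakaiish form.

Sakaiish: *warhelusizib > warhelusezeb > warhelurezeb > walhelulezeb > walelulezeb  (by vowel merger, rhotacism, unconditioned shift, h-loss)

walelulezeb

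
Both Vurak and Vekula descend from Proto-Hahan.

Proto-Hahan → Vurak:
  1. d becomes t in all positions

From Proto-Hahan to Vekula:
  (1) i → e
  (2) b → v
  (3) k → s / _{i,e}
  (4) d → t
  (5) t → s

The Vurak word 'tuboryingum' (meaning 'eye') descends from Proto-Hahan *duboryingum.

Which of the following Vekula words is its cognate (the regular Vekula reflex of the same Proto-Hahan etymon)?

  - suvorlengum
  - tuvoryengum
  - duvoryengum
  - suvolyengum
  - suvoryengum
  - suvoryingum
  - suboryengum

suvoryengum

Vekula: *duboryingum
  duboryingum → duboryengum   [vowel merger]
  duboryengum → duvoryengum   [unconditioned shift]
  duvoryengum (rule 3 does not apply)
  duvoryengum → tuvoryengum   [unconditioned shift]
  tuvoryengum → suvoryengum   [unconditioned shift]
  giving Vekula suvoryengum.
The other candidates each miss or misapply at least one Vekula change.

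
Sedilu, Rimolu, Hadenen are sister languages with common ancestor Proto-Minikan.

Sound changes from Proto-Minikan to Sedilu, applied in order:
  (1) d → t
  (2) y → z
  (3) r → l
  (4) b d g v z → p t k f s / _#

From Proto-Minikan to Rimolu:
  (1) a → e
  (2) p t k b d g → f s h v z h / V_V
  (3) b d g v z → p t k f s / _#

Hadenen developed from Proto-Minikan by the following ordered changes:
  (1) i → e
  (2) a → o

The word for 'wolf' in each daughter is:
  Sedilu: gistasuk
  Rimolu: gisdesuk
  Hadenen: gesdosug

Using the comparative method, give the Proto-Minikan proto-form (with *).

Position 2: Sedilu has i, Rimolu has i, Hadenen has e. Sedilu preserves i here (none of its changes turn any other segment into i), so the proto-segment is *i.
Position 5: Sedilu has a, Rimolu has e, Hadenen has o. Sedilu preserves a here (none of its changes turn any other segment into a), so the proto-segment is *a.
Verify the candidate proto-form against each daughter:
Sedilu: *gisdasug
  gisdasug → gistasug   [unconditioned shift]
  gistasug (rule 2 does not apply)
  gistasug (rule 3 does not apply)
  gistasug → gistasuk   [final devoicing]
  giving Sedilu gistasuk.
Rimolu: start from *gisdasug.
  rule 1 (vowel merger): gisdasug → gisdesug
  rule 2: no change — gisdesug
  rule 3 (final devoicing): gisdesug → gisdesuk
  ⇒ Rimolu gisdesuk
Hadenen: start from *gisdasug.
  rule 1 (vowel merger): gisdasug → gesdasug
  rule 2 (vowel merger): gesdasug → gesdosug
  ⇒ Hadenen gesdosug
Only *gisdasug yields all of Sedilu gistasuk, Rimolu gisdesuk, Hadenen gesdosug.

*gisdasug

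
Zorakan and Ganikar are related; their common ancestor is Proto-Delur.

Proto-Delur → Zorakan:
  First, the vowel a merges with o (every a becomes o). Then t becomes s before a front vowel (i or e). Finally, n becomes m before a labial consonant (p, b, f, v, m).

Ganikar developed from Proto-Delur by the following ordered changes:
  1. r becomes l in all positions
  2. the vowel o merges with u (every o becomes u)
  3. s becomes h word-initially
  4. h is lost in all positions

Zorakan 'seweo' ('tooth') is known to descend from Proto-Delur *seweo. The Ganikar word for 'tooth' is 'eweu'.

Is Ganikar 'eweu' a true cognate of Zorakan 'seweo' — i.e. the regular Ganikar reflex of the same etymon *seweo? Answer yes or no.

yes

Derive the expected Ganikar reflex of *seweo:
Ganikar: *seweo > seweu > heweu > eweu  (by vowel merger, debuccalisation, h-loss)
Ganikar 'eweu' matches the regular reflex exactly, so the pair is cognate.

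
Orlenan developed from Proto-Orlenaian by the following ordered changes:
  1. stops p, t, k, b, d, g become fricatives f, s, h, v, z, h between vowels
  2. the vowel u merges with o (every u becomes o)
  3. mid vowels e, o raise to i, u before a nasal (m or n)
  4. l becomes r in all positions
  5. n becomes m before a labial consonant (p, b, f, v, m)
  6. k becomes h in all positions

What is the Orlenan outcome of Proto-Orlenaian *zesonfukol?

Orlenan: *zesonfukol > zesonfuhol > zesonfohol > zesunfohol > zesunfohor > zesumfohor  (by intervocalic lenition, vowel merger, pre-nasal raising, unconditioned shift, nasal place assimilation)

zesumfohor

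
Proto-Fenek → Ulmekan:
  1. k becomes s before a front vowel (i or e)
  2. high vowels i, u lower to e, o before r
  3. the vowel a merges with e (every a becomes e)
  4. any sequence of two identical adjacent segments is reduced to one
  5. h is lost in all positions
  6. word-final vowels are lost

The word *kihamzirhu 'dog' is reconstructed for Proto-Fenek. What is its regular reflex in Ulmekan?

siemzer

Ulmekan: start from *kihamzirhu.
  rule 1 (palatalisation): kihamzirhu → sihamzirhu
  rule 2 (pre-rhotic lowering): sihamzirhu → sihamzerhu
  rule 3 (vowel merger): sihamzerhu → sihemzerhu
  rule 4: no change — sihemzerhu
  rule 5 (h-loss): sihemzerhu → siemzeru
  rule 6 (apocope): siemzeru → siemzer
  ⇒ Ulmekan siemzer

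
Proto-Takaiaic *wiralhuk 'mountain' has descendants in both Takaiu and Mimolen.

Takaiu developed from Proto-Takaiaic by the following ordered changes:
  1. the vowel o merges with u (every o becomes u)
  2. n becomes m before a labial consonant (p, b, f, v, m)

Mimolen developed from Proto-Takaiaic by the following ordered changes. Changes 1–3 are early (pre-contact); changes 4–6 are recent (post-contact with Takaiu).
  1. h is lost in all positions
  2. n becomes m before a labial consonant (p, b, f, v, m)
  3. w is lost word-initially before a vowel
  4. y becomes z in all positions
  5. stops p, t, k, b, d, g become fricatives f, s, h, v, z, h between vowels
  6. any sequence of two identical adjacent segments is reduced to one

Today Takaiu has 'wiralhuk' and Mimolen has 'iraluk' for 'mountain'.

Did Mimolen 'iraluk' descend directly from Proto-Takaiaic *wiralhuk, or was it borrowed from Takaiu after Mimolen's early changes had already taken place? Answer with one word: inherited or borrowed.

inherited

If inherited, *wiralhuk would pass through all of Mimolen's changes:
Mimolen: *wiralhuk > wiraluk > iraluk  (by h-loss, glide loss)
If borrowed from Takaiu 'wiralhuk' after the early changes, it would undergo only the recent ones:
  rule 4 (unconditioned shift): no change (wiralhuk)
  rule 5 (intervocalic lenition): no change (wiralhuk)
  rule 6 (degemination): no change (wiralhuk)
  ⇒ as a loan: wiralhuk
Mimolen 'iraluk' matches the inherited outcome exactly, so it is an inherited cognate, not a loan.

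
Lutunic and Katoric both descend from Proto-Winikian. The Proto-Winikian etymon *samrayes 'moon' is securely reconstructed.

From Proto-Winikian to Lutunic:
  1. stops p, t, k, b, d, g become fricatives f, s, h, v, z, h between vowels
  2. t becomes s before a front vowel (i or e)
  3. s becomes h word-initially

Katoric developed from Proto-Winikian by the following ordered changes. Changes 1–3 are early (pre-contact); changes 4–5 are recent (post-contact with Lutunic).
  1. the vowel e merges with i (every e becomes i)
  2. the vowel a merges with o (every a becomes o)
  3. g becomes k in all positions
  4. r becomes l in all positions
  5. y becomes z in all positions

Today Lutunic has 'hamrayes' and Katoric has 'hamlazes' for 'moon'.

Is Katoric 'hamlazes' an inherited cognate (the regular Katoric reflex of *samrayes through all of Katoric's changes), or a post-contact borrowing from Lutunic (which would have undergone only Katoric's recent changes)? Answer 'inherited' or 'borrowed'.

If inherited, *samrayes would pass through all of Katoric's changes:
Katoric: *samrayes > samrayis > somroyis > somloyis > somlozis  (by vowel merger, vowel merger, unconditioned shift, unconditioned shift)
If borrowed from Lutunic 'hamrayes' after the early changes, it would undergo only the recent ones:
  rule 4 (unconditioned shift): hamrayes → hamlayes
  rule 5 (unconditioned shift): hamlayes → hamlazes
  ⇒ as a loan: hamlazes
Katoric 'hamlazes' matches the loan outcome 'hamlazes', not the inherited 'somlozis' — it skipped the early Katoric changes, so it was borrowed from Lutunic.

borrowed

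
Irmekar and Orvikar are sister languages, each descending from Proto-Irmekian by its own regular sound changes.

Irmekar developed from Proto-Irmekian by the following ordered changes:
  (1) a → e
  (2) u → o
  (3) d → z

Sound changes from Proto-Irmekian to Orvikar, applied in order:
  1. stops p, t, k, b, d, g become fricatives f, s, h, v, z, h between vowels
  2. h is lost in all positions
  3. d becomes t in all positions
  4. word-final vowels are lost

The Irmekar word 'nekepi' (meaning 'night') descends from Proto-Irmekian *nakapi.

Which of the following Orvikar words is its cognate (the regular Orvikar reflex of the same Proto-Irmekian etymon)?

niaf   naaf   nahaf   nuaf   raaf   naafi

naaf

Orvikar: *nakapi > nahafi > naafi > naaf  (by intervocalic lenition, h-loss, apocope)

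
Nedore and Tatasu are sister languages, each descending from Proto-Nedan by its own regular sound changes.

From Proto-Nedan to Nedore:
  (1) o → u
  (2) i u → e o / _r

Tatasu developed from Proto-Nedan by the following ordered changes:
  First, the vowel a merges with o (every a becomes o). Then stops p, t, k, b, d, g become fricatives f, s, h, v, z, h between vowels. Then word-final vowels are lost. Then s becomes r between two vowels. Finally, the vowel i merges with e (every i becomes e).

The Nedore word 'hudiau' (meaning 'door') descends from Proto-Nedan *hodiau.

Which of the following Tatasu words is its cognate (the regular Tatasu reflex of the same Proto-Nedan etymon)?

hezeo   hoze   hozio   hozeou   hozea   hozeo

Tatasu: *hodiau > hodiou > hoziou > hozio > hozeo  (by vowel merger, intervocalic lenition, apocope, vowel merger)
Only 'hozeo' matches the regular Tatasu development of *hodiau.

hozeo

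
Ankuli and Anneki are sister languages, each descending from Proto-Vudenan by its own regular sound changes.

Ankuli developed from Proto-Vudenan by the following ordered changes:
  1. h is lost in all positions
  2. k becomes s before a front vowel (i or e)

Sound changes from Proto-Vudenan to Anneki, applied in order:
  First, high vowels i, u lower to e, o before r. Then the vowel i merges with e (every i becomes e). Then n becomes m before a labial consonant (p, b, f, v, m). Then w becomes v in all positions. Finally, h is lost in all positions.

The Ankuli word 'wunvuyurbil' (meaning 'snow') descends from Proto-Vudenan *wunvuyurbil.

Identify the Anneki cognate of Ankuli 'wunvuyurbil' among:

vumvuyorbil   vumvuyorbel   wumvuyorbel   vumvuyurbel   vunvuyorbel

Anneki: start from *wunvuyurbil.
  rule 1 (pre-rhotic lowering): wunvuyurbil → wunvuyorbil
  rule 2 (vowel merger): wunvuyorbil → wunvuyorbel
  rule 3 (nasal place assimilation): wunvuyorbel → wumvuyorbel
  rule 4 (unconditioned shift): wumvuyorbel → vumvuyorbel
  rule 5: no change — vumvuyorbel
  ⇒ Anneki vumvuyorbel
The other candidates each miss or misapply at least one Anneki change.

vumvuyorbel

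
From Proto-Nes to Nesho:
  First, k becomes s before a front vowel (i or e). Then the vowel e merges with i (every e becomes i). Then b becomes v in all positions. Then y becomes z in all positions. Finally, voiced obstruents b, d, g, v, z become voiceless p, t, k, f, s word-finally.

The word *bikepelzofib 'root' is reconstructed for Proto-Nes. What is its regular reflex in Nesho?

Nesho: *bikepelzofib > bisepelzofib > bisipilzofib > visipilzofiv > visipilzofif  (by palatalisation, vowel merger, unconditioned shift, final devoicing)

visipilzofif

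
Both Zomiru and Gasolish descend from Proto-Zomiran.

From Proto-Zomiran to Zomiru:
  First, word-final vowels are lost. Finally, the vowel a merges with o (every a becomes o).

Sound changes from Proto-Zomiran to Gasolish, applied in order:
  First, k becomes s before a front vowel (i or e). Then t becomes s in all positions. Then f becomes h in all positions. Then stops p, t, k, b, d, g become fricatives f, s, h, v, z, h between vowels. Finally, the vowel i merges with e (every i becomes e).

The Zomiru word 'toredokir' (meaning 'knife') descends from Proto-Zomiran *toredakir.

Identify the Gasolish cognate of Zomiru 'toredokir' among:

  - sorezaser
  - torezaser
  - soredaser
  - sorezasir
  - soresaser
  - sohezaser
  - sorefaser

sorezaser

Gasolish: *toredakir
  toredakir → toredasir   [palatalisation]
  toredasir → soredasir   [unconditioned shift]
  soredasir (rule 3 does not apply)
  soredasir → sorezasir   [intervocalic lenition]
  sorezasir → sorezaser   [vowel merger]
  giving Gasolish sorezaser.
Among the options, 'sorezaser' alone shows every Gasolish change applied in order.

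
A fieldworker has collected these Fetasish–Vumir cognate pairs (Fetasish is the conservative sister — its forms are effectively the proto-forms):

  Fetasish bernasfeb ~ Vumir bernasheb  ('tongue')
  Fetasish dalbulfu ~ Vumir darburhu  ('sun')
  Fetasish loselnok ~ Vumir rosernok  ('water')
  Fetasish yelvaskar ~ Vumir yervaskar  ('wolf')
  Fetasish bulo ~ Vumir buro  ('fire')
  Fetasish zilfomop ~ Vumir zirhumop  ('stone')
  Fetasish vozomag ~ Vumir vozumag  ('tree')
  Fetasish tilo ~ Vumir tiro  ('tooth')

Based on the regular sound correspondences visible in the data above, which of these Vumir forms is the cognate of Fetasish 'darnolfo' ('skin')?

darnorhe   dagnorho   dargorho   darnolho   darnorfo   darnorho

darnorho

dalbulfu ~ darburhu, zilfomop ~ zirhumop — Fetasish l corresponds to Vumir r after a vowel, before a labial obstruent.
zilfomop ~ zirhumop — Fetasish f corresponds to Vumir h after a consonant, before a back vowel.
Applying these to Fetasish 'darnolfo':
  darnolfo → darnorfo   (l→r after a vowel, before a labial obstruent)
  darnorfo → darnorho   (f→h after a consonant, before a back vowel)
So the Vumir cognate is 'darnorho'.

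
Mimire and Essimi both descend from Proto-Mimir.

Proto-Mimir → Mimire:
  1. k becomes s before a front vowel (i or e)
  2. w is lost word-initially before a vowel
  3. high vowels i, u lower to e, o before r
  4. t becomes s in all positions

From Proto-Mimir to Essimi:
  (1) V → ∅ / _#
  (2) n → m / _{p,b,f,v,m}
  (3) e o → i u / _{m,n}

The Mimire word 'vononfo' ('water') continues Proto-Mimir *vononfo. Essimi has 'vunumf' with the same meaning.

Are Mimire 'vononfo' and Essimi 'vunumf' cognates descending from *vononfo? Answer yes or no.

Derive the expected Essimi reflex of *vononfo:
Essimi: *vononfo > vononf > vonomf > vunumf  (by apocope, nasal place assimilation, pre-nasal raising)
Essimi 'vunumf' matches the regular reflex exactly, so the pair is cognate.

yes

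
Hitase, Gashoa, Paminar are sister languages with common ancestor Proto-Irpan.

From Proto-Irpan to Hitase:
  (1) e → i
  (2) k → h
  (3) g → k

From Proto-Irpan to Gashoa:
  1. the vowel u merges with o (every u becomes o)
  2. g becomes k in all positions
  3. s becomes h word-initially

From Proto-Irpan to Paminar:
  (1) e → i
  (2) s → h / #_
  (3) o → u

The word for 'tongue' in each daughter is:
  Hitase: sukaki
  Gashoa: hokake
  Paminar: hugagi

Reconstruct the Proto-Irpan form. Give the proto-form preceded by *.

Position 1: Hitase has s, Gashoa has h, Paminar has h. Hitase preserves s here (none of its changes turn any other segment into s), so the proto-segment is *s.
Position 3: Hitase has k, Gashoa has k, Paminar has g. Paminar preserves g here (none of its changes turn any other segment into g), so the proto-segment is *g.
This points to *sugage. Verify forward in each daughter:
Hitase: start from *sugage.
  rule 1 (vowel merger): sugage → sugagi
  rule 2: no change — sugagi
  rule 3 (unconditioned shift): sugagi → sukaki
  ⇒ Hitase sukaki
Gashoa: *sugage > sogage > sokake > hokake  (by vowel merger, unconditioned shift, debuccalisation)
Paminar: *sugage > sugagi > hugagi  (by vowel merger, debuccalisation)
*sugage is the unique common source.

*sugage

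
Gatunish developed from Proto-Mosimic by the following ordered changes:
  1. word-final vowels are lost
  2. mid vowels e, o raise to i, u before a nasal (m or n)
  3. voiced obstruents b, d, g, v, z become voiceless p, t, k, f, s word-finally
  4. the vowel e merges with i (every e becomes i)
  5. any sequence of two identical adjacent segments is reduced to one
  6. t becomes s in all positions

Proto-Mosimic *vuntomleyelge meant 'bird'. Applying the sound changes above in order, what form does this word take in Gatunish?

Gatunish: *vuntomleyelge
  vuntomleyelge → vuntomleyelg   [apocope]
  vuntomleyelg → vuntumleyelg   [pre-nasal raising]
  vuntumleyelg → vuntumleyelk   [final devoicing]
  vuntumleyelk → vuntumliyilk   [vowel merger]
  vuntumliyilk (rule 5 does not apply)
  vuntumliyilk → vunsumliyilk   [unconditioned shift]
  giving Gatunish vunsumliyilk.

vunsumliyilk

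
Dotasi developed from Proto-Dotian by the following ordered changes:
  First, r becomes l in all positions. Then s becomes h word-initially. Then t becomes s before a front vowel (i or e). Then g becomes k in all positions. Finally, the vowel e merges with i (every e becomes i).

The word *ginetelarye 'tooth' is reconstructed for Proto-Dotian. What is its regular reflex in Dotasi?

kinisilalyi

Dotasi: *ginetelarye
  ginetelarye → ginetelalye   [unconditioned shift]
  ginetelalye (rule 2 does not apply)
  ginetelalye → gineselalye   [palatalisation]
  gineselalye → kineselalye   [unconditioned shift]
  kineselalye → kinisilalyi   [vowel merger]
  giving Dotasi kinisilalyi.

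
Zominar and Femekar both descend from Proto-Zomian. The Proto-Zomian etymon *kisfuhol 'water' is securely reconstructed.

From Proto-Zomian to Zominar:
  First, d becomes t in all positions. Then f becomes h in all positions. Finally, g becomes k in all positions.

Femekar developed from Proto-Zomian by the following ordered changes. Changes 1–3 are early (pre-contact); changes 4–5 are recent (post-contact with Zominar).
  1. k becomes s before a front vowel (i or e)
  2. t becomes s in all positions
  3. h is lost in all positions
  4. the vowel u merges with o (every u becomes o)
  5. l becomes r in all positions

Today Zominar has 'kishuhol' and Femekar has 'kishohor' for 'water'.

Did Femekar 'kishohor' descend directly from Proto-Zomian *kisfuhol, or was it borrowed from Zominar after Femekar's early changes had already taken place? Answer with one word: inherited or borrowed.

If inherited, *kisfuhol would pass through all of Femekar's changes:
Femekar: start from *kisfuhol.
  rule 1 (palatalisation): kisfuhol → sisfuhol
  rule 2: no change — sisfuhol
  rule 3 (h-loss): sisfuhol → sisfuol
  rule 4 (vowel merger): sisfuol → sisfool
  rule 5 (unconditioned shift): sisfool → sisfoor
  ⇒ Femekar sisfoor
If borrowed from Zominar 'kishuhol' after the early changes, it would undergo only the recent ones:
  rule 4 (vowel merger): kishuhol → kishohol
  rule 5 (unconditioned shift): kishohol → kishohor
  ⇒ as a loan: kishohor
Femekar 'kishohor' matches the loan outcome 'kishohor', not the inherited 'sisfoor' — it skipped the early Femekar changes, so it was borrowed from Zominar.

borrowed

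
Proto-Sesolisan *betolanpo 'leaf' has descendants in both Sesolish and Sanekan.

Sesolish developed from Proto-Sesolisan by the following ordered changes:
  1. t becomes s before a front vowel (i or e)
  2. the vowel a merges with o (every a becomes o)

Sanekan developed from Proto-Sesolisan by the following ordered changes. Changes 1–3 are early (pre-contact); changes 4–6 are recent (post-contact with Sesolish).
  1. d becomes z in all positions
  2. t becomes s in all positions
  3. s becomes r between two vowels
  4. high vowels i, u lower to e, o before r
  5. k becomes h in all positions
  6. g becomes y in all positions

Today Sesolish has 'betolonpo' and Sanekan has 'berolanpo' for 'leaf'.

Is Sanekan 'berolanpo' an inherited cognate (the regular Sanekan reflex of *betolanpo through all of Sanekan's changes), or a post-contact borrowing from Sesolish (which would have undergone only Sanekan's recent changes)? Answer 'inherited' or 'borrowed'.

inherited

If inherited, *betolanpo would pass through all of Sanekan's changes:
Sanekan: start from *betolanpo.
  rule 1: no change — betolanpo
  rule 2 (unconditioned shift): betolanpo → besolanpo
  rule 3 (rhotacism): besolanpo → berolanpo
  rule 4: no change — berolanpo
  rule 5: no change — berolanpo
  rule 6: no change — berolanpo
  ⇒ Sanekan berolanpo
If borrowed from Sesolish 'betolonpo' after the early changes, it would undergo only the recent ones:
  rule 4 (pre-rhotic lowering): no change (betolonpo)
  rule 5 (unconditioned shift): no change (betolonpo)
  rule 6 (unconditioned shift): no change (betolonpo)
  ⇒ as a loan: betolonpo
Sanekan 'berolanpo' matches the inherited outcome exactly, so it is an inherited cognate, not a loan.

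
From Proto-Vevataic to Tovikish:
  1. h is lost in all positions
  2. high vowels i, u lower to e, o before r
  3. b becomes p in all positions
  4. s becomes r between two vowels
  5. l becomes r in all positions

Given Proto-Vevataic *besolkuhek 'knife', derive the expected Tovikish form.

Tovikish: start from *besolkuhek.
  rule 1 (h-loss): besolkuhek → besolkuek
  rule 2: no change — besolkuek
  rule 3 (unconditioned shift): besolkuek → pesolkuek
  rule 4 (rhotacism): pesolkuek → perolkuek
  rule 5 (unconditioned shift): perolkuek → perorkuek
  ⇒ Tovikish perorkuek

perorkuek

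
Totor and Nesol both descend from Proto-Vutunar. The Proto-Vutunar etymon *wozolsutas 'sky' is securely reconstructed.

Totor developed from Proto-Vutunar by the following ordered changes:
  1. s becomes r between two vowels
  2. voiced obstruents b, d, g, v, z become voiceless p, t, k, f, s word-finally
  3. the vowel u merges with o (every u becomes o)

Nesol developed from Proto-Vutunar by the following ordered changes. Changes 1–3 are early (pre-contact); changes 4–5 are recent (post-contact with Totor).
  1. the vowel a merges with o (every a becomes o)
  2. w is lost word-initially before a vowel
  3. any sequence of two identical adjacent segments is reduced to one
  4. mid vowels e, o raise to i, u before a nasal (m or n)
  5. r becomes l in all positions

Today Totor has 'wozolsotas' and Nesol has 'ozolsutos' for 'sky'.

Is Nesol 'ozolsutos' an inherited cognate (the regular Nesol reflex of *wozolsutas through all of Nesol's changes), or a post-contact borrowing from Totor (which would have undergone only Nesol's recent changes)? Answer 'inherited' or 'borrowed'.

If inherited, *wozolsutas would pass through all of Nesol's changes:
Nesol: *wozolsutas
  wozolsutas → wozolsutos   [vowel merger]
  wozolsutos → ozolsutos   [glide loss]
  ozolsutos (rule 3 does not apply)
  ozolsutos (rule 4 does not apply)
  ozolsutos (rule 5 does not apply)
  giving Nesol ozolsutos.
If borrowed from Totor 'wozolsotas' after the early changes, it would undergo only the recent ones:
  rule 4 (pre-nasal raising): no change (wozolsotas)
  rule 5 (unconditioned shift): no change (wozolsotas)
  ⇒ as a loan: wozolsotas
Nesol 'ozolsutos' matches the inherited outcome exactly, so it is an inherited cognate, not a loan.

inherited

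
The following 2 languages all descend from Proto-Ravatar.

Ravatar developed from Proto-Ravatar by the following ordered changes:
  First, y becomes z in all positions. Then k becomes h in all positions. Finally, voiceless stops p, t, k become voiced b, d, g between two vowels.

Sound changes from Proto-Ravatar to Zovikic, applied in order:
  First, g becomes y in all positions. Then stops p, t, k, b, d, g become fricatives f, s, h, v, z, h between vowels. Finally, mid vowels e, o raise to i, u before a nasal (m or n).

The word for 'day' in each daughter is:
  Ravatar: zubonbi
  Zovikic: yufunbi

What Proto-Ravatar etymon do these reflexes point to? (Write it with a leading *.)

*yuponbi

Position 1: Ravatar has z, Zovikic has y. Taking the neighbouring segments as reconstructed: Ravatar z could go back to *z or *y; Zovikic y could go back to *g or *y — the one source consistent with every daughter is *y.
Position 4: Ravatar has o, Zovikic has u. Ravatar preserves o here (none of its changes turn any other segment into o), so the proto-segment is *o.
Position 3: Ravatar has b, Zovikic has f. Taking the neighbouring segments as reconstructed: Ravatar b could go back to *p or *b; Zovikic f could go back to *p or *f — the one source consistent with every daughter is *p.
The remaining positions agree across the daughters. Check the candidate against every language:
Ravatar: *yuponbi
  yuponbi → zuponbi   [unconditioned shift]
  zuponbi (rule 2 does not apply)
  zuponbi → zubonbi   [intervocalic voicing]
  giving Ravatar zubonbi.
Zovikic: *yuponbi
  yuponbi (rule 1 does not apply)
  yuponbi → yufonbi   [intervocalic lenition]
  yufonbi → yufunbi   [pre-nasal raising]
  giving Zovikic yufunbi.
No other proto-form is consistent with every reflex, so the reconstruction is *yuponbi.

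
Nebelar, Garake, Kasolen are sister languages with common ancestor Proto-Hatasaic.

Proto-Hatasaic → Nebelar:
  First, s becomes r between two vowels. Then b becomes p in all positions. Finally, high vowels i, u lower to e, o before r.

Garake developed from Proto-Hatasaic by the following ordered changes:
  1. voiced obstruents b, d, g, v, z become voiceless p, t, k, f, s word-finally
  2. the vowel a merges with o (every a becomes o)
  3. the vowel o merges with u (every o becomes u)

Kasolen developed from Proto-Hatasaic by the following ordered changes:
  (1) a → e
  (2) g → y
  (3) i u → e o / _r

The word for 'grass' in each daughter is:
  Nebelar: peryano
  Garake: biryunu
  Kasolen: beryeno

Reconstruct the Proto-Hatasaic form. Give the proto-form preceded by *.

Position 7: Nebelar has o, Garake has u, Kasolen has o. Taking the neighbouring segments as reconstructed: Nebelar o can only go back to *o; Garake u could go back to *a or *o or *u; Kasolen o can only go back to *o — the one source consistent with every daughter is *o.
Position 2: Nebelar has e, Garake has i, Kasolen has e. Garake preserves i here (none of its changes turn any other segment into i), so the proto-segment is *i.
Position 1: Nebelar has p, Garake has b, Kasolen has b. Garake preserves b here (none of its changes turn any other segment into b), so the proto-segment is *b.
Continuing position by position gives *biryano; check it forward:
Nebelar: *biryano > piryano > peryano  (by unconditioned shift, pre-rhotic lowering)
Garake: *biryano
  biryano (rule 1 does not apply)
  biryano → biryono   [vowel merger]
  biryono → biryunu   [vowel merger]
  giving Garake biryunu.
Kasolen: *biryano
  biryano → biryeno   [vowel merger]
  biryeno (rule 2 does not apply)
  biryeno → beryeno   [pre-rhotic lowering]
  giving Kasolen beryeno.
No other proto-form is consistent with every reflex, so the reconstruction is *biryano.

*biryano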